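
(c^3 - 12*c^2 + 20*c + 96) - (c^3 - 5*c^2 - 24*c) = -7*c^2 + 44*c + 96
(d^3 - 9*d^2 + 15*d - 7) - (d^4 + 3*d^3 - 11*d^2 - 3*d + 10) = -d^4 - 2*d^3 + 2*d^2 + 18*d - 17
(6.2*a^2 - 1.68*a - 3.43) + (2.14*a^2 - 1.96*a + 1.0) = 8.34*a^2 - 3.64*a - 2.43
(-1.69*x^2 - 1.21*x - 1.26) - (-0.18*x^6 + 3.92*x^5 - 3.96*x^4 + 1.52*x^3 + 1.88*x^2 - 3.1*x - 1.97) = 0.18*x^6 - 3.92*x^5 + 3.96*x^4 - 1.52*x^3 - 3.57*x^2 + 1.89*x + 0.71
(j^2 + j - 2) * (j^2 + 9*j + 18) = j^4 + 10*j^3 + 25*j^2 - 36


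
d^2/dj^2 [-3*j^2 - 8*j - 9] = -6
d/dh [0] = 0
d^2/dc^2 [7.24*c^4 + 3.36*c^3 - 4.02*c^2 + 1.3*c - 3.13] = 86.88*c^2 + 20.16*c - 8.04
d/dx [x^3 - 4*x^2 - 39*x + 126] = 3*x^2 - 8*x - 39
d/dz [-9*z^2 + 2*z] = 2 - 18*z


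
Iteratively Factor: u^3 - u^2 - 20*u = (u)*(u^2 - u - 20) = u*(u - 5)*(u + 4)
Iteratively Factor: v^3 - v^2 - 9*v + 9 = (v - 3)*(v^2 + 2*v - 3) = (v - 3)*(v + 3)*(v - 1)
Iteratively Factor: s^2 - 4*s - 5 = (s + 1)*(s - 5)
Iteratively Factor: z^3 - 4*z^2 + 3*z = (z - 1)*(z^2 - 3*z) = z*(z - 1)*(z - 3)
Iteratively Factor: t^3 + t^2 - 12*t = (t + 4)*(t^2 - 3*t) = (t - 3)*(t + 4)*(t)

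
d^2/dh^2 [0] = 0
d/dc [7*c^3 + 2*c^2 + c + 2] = 21*c^2 + 4*c + 1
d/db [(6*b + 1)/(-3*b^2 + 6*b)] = 2*(3*b^2 + b - 1)/(3*b^2*(b^2 - 4*b + 4))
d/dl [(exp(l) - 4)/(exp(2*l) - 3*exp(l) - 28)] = (-(exp(l) - 4)*(2*exp(l) - 3) + exp(2*l) - 3*exp(l) - 28)*exp(l)/(-exp(2*l) + 3*exp(l) + 28)^2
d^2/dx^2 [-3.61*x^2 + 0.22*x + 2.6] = -7.22000000000000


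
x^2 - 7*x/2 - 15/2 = (x - 5)*(x + 3/2)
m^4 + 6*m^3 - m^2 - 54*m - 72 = (m - 3)*(m + 2)*(m + 3)*(m + 4)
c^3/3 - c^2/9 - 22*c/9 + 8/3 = (c/3 + 1)*(c - 2)*(c - 4/3)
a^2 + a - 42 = (a - 6)*(a + 7)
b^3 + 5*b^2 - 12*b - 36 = (b - 3)*(b + 2)*(b + 6)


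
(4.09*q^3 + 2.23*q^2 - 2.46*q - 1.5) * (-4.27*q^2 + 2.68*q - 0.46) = -17.4643*q^5 + 1.4391*q^4 + 14.5992*q^3 - 1.2136*q^2 - 2.8884*q + 0.69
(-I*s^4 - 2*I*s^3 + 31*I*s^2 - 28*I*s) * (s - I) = -I*s^5 - s^4 - 2*I*s^4 - 2*s^3 + 31*I*s^3 + 31*s^2 - 28*I*s^2 - 28*s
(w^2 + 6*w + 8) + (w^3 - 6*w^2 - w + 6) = w^3 - 5*w^2 + 5*w + 14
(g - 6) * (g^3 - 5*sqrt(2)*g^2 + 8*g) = g^4 - 5*sqrt(2)*g^3 - 6*g^3 + 8*g^2 + 30*sqrt(2)*g^2 - 48*g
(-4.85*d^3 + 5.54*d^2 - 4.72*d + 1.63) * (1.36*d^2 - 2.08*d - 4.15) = -6.596*d^5 + 17.6224*d^4 + 2.1851*d^3 - 10.9566*d^2 + 16.1976*d - 6.7645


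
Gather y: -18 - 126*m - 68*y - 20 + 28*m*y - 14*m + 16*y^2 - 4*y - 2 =-140*m + 16*y^2 + y*(28*m - 72) - 40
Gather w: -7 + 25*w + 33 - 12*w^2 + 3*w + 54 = -12*w^2 + 28*w + 80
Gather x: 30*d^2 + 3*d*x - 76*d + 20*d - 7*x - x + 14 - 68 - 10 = 30*d^2 - 56*d + x*(3*d - 8) - 64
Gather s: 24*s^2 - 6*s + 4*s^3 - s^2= 4*s^3 + 23*s^2 - 6*s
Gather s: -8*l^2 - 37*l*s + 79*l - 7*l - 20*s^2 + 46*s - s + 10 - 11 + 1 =-8*l^2 + 72*l - 20*s^2 + s*(45 - 37*l)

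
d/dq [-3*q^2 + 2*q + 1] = 2 - 6*q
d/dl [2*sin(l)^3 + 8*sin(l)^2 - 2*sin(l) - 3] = 2*(3*sin(l)^2 + 8*sin(l) - 1)*cos(l)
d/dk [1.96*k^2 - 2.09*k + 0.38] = 3.92*k - 2.09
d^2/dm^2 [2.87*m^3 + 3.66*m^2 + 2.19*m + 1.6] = 17.22*m + 7.32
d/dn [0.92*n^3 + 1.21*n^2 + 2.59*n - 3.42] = 2.76*n^2 + 2.42*n + 2.59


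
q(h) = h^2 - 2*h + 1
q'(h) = 2*h - 2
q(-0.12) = 1.25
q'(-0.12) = -2.24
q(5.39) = 19.27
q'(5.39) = 8.78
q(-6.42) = 55.06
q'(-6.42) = -14.84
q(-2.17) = 10.05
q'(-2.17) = -6.34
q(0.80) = 0.04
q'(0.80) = -0.40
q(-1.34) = 5.48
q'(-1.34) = -4.68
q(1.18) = 0.03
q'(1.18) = 0.36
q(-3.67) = 21.81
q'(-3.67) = -9.34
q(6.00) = 25.00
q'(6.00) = 10.00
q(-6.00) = 49.00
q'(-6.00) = -14.00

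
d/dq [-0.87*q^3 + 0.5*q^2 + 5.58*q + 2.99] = -2.61*q^2 + 1.0*q + 5.58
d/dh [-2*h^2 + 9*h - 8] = 9 - 4*h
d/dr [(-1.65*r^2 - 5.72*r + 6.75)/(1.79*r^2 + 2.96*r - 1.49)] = (5.3548*r^2 - 19.248*r - 11.4572)/(3.2041*r^4 + 10.5968*r^3 + 3.4274*r^2 - 8.8208*r + 2.2201)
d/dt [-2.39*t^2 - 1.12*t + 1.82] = -4.78*t - 1.12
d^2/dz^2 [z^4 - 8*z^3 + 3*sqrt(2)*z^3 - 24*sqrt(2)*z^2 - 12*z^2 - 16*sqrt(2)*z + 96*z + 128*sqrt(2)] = 12*z^2 - 48*z + 18*sqrt(2)*z - 48*sqrt(2) - 24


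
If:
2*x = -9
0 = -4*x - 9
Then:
No Solution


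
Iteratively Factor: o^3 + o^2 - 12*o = (o - 3)*(o^2 + 4*o) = (o - 3)*(o + 4)*(o)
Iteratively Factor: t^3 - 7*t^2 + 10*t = (t)*(t^2 - 7*t + 10) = t*(t - 2)*(t - 5)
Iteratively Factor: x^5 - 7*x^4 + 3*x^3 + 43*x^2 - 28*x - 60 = (x + 2)*(x^4 - 9*x^3 + 21*x^2 + x - 30) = (x - 2)*(x + 2)*(x^3 - 7*x^2 + 7*x + 15) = (x - 5)*(x - 2)*(x + 2)*(x^2 - 2*x - 3) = (x - 5)*(x - 3)*(x - 2)*(x + 2)*(x + 1)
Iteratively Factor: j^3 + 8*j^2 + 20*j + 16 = (j + 2)*(j^2 + 6*j + 8) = (j + 2)*(j + 4)*(j + 2)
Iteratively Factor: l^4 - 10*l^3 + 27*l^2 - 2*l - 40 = (l - 5)*(l^3 - 5*l^2 + 2*l + 8) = (l - 5)*(l - 2)*(l^2 - 3*l - 4) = (l - 5)*(l - 2)*(l + 1)*(l - 4)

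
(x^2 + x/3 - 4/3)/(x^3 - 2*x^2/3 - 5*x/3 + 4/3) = 1/(x - 1)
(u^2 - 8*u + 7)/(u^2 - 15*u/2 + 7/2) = 2*(u - 1)/(2*u - 1)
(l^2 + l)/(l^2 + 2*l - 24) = l*(l + 1)/(l^2 + 2*l - 24)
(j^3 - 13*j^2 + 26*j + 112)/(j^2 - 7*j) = j - 6 - 16/j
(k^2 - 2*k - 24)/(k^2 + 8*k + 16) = (k - 6)/(k + 4)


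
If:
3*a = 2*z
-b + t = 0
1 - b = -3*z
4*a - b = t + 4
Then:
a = -6/5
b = -22/5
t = -22/5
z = -9/5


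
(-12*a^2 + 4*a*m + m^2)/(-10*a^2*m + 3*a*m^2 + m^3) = (6*a + m)/(m*(5*a + m))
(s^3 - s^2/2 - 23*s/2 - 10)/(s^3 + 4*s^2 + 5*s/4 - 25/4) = 2*(s^2 - 3*s - 4)/(2*s^2 + 3*s - 5)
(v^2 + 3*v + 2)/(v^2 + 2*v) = (v + 1)/v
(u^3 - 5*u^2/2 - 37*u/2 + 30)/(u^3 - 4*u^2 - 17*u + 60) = (u - 3/2)/(u - 3)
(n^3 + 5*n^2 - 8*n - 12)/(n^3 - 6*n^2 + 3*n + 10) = (n + 6)/(n - 5)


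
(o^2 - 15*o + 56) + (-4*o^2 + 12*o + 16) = -3*o^2 - 3*o + 72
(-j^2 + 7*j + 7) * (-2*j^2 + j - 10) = 2*j^4 - 15*j^3 + 3*j^2 - 63*j - 70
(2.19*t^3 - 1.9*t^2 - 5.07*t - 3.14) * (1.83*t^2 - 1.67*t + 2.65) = 4.0077*t^5 - 7.1343*t^4 - 0.301600000000001*t^3 - 2.3143*t^2 - 8.1917*t - 8.321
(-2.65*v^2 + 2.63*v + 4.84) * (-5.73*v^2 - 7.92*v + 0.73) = 15.1845*v^4 + 5.9181*v^3 - 50.4973*v^2 - 36.4129*v + 3.5332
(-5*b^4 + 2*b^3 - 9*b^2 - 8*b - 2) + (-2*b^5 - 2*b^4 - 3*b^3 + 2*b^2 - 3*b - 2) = -2*b^5 - 7*b^4 - b^3 - 7*b^2 - 11*b - 4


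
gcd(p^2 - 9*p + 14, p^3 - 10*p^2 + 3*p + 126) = p - 7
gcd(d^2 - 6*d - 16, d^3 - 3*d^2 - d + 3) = 1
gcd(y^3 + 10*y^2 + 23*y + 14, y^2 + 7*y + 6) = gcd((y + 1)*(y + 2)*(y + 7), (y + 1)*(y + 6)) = y + 1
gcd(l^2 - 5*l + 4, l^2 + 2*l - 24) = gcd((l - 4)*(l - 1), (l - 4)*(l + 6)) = l - 4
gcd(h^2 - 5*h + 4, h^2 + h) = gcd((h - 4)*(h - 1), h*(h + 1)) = 1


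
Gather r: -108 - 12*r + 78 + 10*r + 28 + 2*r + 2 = 0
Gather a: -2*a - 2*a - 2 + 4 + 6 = 8 - 4*a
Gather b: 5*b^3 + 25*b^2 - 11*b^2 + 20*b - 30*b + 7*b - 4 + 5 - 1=5*b^3 + 14*b^2 - 3*b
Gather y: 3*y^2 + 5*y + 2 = 3*y^2 + 5*y + 2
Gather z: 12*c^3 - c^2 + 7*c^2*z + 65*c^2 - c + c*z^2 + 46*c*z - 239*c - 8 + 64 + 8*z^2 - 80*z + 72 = 12*c^3 + 64*c^2 - 240*c + z^2*(c + 8) + z*(7*c^2 + 46*c - 80) + 128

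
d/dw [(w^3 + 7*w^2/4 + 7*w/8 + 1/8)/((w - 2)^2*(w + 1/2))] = 3*(-7*w - 4)/(4*(w^3 - 6*w^2 + 12*w - 8))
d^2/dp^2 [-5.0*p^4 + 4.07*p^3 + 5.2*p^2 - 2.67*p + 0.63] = -60.0*p^2 + 24.42*p + 10.4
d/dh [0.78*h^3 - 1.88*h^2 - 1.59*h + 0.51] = 2.34*h^2 - 3.76*h - 1.59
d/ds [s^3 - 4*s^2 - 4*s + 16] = 3*s^2 - 8*s - 4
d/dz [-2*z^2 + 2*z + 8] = 2 - 4*z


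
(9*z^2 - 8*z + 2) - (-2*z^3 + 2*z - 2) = 2*z^3 + 9*z^2 - 10*z + 4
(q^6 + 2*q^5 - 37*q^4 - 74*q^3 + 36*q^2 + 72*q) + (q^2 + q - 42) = q^6 + 2*q^5 - 37*q^4 - 74*q^3 + 37*q^2 + 73*q - 42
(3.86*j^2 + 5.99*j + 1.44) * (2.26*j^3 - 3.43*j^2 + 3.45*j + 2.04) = 8.7236*j^5 + 0.297599999999999*j^4 - 3.9743*j^3 + 23.6007*j^2 + 17.1876*j + 2.9376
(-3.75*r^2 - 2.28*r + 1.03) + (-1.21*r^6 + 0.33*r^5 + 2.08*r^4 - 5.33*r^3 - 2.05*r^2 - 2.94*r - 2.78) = -1.21*r^6 + 0.33*r^5 + 2.08*r^4 - 5.33*r^3 - 5.8*r^2 - 5.22*r - 1.75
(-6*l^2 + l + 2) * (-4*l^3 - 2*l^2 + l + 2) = 24*l^5 + 8*l^4 - 16*l^3 - 15*l^2 + 4*l + 4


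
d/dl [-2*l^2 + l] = 1 - 4*l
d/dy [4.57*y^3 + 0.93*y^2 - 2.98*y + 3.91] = 13.71*y^2 + 1.86*y - 2.98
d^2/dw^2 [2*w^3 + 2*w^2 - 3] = 12*w + 4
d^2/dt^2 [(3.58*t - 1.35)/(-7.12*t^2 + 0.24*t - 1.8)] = (-(3.58*t - 1.35)*(14.24*t - 0.24)*(28.48*t - 0.48) + (152.9376*t - 20.9424)*(7.12*t^2 - 0.24*t + 1.8))/(7.12*t^2 - 0.24*t + 1.8)^3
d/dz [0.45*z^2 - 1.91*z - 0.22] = 0.9*z - 1.91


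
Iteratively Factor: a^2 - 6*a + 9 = (a - 3)*(a - 3)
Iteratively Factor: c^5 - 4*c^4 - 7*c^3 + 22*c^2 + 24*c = (c)*(c^4 - 4*c^3 - 7*c^2 + 22*c + 24) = c*(c - 3)*(c^3 - c^2 - 10*c - 8) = c*(c - 3)*(c + 1)*(c^2 - 2*c - 8) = c*(c - 3)*(c + 1)*(c + 2)*(c - 4)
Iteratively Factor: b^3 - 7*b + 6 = (b + 3)*(b^2 - 3*b + 2) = (b - 2)*(b + 3)*(b - 1)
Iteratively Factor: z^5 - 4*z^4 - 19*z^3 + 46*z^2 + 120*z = (z + 2)*(z^4 - 6*z^3 - 7*z^2 + 60*z) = (z - 4)*(z + 2)*(z^3 - 2*z^2 - 15*z) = z*(z - 4)*(z + 2)*(z^2 - 2*z - 15) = z*(z - 4)*(z + 2)*(z + 3)*(z - 5)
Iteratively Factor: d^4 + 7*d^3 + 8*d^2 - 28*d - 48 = (d + 2)*(d^3 + 5*d^2 - 2*d - 24) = (d + 2)*(d + 4)*(d^2 + d - 6) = (d - 2)*(d + 2)*(d + 4)*(d + 3)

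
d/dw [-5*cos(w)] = 5*sin(w)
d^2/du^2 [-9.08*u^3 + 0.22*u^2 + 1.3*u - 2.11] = 0.44 - 54.48*u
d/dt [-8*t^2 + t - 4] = 1 - 16*t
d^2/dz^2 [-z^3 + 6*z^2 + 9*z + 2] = 12 - 6*z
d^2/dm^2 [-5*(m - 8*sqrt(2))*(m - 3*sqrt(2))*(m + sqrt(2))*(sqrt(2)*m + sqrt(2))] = -60*sqrt(2)*m^2 - 30*sqrt(2)*m + 600*m - 260*sqrt(2) + 200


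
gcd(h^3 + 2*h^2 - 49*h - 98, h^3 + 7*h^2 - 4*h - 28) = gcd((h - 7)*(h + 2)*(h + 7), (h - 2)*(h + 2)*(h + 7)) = h^2 + 9*h + 14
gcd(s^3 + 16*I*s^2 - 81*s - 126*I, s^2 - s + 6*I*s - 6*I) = s + 6*I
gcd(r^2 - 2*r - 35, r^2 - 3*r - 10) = 1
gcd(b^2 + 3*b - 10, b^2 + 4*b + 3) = 1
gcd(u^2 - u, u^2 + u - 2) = u - 1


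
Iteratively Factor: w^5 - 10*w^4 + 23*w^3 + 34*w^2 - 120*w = (w - 5)*(w^4 - 5*w^3 - 2*w^2 + 24*w) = w*(w - 5)*(w^3 - 5*w^2 - 2*w + 24) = w*(w - 5)*(w - 3)*(w^2 - 2*w - 8) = w*(w - 5)*(w - 3)*(w + 2)*(w - 4)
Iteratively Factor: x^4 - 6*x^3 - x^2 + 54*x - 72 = (x - 4)*(x^3 - 2*x^2 - 9*x + 18) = (x - 4)*(x + 3)*(x^2 - 5*x + 6) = (x - 4)*(x - 3)*(x + 3)*(x - 2)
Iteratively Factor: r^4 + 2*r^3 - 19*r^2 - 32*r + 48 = (r + 4)*(r^3 - 2*r^2 - 11*r + 12) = (r + 3)*(r + 4)*(r^2 - 5*r + 4) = (r - 4)*(r + 3)*(r + 4)*(r - 1)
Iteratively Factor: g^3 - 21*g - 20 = (g - 5)*(g^2 + 5*g + 4) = (g - 5)*(g + 1)*(g + 4)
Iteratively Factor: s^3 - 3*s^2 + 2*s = (s - 2)*(s^2 - s) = s*(s - 2)*(s - 1)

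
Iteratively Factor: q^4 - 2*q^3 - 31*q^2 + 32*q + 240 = (q - 4)*(q^3 + 2*q^2 - 23*q - 60) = (q - 4)*(q + 4)*(q^2 - 2*q - 15) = (q - 5)*(q - 4)*(q + 4)*(q + 3)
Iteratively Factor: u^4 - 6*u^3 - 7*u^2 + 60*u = (u - 5)*(u^3 - u^2 - 12*u) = (u - 5)*(u - 4)*(u^2 + 3*u) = u*(u - 5)*(u - 4)*(u + 3)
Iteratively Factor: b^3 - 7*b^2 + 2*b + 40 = (b - 5)*(b^2 - 2*b - 8) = (b - 5)*(b - 4)*(b + 2)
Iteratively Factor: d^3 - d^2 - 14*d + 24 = (d - 3)*(d^2 + 2*d - 8) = (d - 3)*(d + 4)*(d - 2)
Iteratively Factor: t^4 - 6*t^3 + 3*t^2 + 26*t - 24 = (t - 1)*(t^3 - 5*t^2 - 2*t + 24) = (t - 3)*(t - 1)*(t^2 - 2*t - 8) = (t - 4)*(t - 3)*(t - 1)*(t + 2)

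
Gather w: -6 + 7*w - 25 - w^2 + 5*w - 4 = -w^2 + 12*w - 35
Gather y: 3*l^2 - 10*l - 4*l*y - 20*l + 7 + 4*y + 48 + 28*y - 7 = 3*l^2 - 30*l + y*(32 - 4*l) + 48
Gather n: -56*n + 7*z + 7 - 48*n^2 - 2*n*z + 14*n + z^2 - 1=-48*n^2 + n*(-2*z - 42) + z^2 + 7*z + 6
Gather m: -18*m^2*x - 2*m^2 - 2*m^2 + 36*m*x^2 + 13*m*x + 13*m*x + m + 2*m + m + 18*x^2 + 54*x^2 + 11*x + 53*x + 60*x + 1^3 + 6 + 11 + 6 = m^2*(-18*x - 4) + m*(36*x^2 + 26*x + 4) + 72*x^2 + 124*x + 24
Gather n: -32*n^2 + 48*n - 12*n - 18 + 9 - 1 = -32*n^2 + 36*n - 10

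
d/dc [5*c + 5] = 5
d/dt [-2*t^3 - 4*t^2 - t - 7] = -6*t^2 - 8*t - 1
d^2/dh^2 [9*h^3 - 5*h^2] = 54*h - 10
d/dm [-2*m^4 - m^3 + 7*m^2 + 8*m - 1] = -8*m^3 - 3*m^2 + 14*m + 8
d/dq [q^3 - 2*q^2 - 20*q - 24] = 3*q^2 - 4*q - 20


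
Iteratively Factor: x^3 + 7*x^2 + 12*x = (x + 3)*(x^2 + 4*x) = (x + 3)*(x + 4)*(x)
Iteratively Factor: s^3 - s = (s)*(s^2 - 1) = s*(s - 1)*(s + 1)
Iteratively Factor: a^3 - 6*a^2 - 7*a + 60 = (a - 5)*(a^2 - a - 12) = (a - 5)*(a + 3)*(a - 4)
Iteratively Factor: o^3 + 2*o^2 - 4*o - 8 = (o + 2)*(o^2 - 4) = (o - 2)*(o + 2)*(o + 2)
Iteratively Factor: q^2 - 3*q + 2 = (q - 2)*(q - 1)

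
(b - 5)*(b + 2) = b^2 - 3*b - 10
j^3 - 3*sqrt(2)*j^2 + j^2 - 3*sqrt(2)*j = j*(j + 1)*(j - 3*sqrt(2))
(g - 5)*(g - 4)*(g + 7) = g^3 - 2*g^2 - 43*g + 140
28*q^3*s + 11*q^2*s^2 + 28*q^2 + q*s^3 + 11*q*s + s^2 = (4*q + s)*(7*q + s)*(q*s + 1)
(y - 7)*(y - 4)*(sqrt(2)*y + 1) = sqrt(2)*y^3 - 11*sqrt(2)*y^2 + y^2 - 11*y + 28*sqrt(2)*y + 28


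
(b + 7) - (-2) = b + 9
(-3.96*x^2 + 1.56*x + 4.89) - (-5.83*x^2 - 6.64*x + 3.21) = 1.87*x^2 + 8.2*x + 1.68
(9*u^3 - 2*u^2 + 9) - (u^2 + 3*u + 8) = 9*u^3 - 3*u^2 - 3*u + 1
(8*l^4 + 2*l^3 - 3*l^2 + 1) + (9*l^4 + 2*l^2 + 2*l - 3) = 17*l^4 + 2*l^3 - l^2 + 2*l - 2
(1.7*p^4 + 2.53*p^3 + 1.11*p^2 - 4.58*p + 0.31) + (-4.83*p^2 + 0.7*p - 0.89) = 1.7*p^4 + 2.53*p^3 - 3.72*p^2 - 3.88*p - 0.58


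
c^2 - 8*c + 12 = (c - 6)*(c - 2)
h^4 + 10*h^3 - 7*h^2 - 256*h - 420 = (h - 5)*(h + 2)*(h + 6)*(h + 7)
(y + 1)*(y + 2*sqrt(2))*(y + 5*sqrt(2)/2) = y^3 + y^2 + 9*sqrt(2)*y^2/2 + 9*sqrt(2)*y/2 + 10*y + 10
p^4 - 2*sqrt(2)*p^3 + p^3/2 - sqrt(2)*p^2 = p^2*(p + 1/2)*(p - 2*sqrt(2))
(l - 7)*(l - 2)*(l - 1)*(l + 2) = l^4 - 8*l^3 + 3*l^2 + 32*l - 28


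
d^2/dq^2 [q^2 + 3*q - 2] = 2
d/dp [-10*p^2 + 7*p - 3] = 7 - 20*p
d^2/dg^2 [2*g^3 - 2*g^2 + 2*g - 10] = 12*g - 4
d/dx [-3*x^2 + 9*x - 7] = 9 - 6*x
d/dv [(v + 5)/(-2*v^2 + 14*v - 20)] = (-v^2 + 7*v + (v + 5)*(2*v - 7) - 10)/(2*(v^2 - 7*v + 10)^2)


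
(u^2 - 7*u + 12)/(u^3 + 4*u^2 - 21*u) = (u - 4)/(u*(u + 7))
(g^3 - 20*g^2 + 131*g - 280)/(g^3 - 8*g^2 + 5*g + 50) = (g^2 - 15*g + 56)/(g^2 - 3*g - 10)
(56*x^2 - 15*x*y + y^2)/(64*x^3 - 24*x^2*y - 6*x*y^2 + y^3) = (7*x - y)/(8*x^2 - 2*x*y - y^2)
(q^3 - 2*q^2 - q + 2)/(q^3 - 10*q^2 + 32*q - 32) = (q^2 - 1)/(q^2 - 8*q + 16)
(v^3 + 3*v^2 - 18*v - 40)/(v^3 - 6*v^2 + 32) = (v + 5)/(v - 4)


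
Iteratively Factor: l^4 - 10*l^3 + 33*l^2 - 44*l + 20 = (l - 1)*(l^3 - 9*l^2 + 24*l - 20) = (l - 2)*(l - 1)*(l^2 - 7*l + 10) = (l - 5)*(l - 2)*(l - 1)*(l - 2)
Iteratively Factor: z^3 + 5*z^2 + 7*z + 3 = (z + 1)*(z^2 + 4*z + 3) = (z + 1)*(z + 3)*(z + 1)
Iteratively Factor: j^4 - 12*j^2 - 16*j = (j)*(j^3 - 12*j - 16) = j*(j + 2)*(j^2 - 2*j - 8) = j*(j + 2)^2*(j - 4)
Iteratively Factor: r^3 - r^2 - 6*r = (r)*(r^2 - r - 6) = r*(r + 2)*(r - 3)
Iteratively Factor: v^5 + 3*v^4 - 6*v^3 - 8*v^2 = (v + 4)*(v^4 - v^3 - 2*v^2) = (v + 1)*(v + 4)*(v^3 - 2*v^2) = v*(v + 1)*(v + 4)*(v^2 - 2*v) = v^2*(v + 1)*(v + 4)*(v - 2)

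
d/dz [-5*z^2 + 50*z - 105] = 50 - 10*z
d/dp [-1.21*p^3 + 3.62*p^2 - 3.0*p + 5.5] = -3.63*p^2 + 7.24*p - 3.0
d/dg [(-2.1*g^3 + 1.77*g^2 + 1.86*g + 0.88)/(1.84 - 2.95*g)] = (12.39*g^3 - 16.8135*g^2 + 6.5136*g + 6.0184)/(8.7025*g^2 - 10.856*g + 3.3856)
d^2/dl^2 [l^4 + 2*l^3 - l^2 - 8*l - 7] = 12*l^2 + 12*l - 2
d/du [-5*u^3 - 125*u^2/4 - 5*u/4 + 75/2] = -15*u^2 - 125*u/2 - 5/4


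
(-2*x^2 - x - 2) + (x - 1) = -2*x^2 - 3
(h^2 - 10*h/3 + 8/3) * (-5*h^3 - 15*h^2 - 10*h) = -5*h^5 + 5*h^4/3 + 80*h^3/3 - 20*h^2/3 - 80*h/3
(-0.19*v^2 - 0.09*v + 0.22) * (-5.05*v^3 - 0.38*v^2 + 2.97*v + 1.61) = 0.9595*v^5 + 0.5267*v^4 - 1.6411*v^3 - 0.6568*v^2 + 0.5085*v + 0.3542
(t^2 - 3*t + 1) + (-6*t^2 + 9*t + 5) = -5*t^2 + 6*t + 6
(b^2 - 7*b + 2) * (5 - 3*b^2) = -3*b^4 + 21*b^3 - b^2 - 35*b + 10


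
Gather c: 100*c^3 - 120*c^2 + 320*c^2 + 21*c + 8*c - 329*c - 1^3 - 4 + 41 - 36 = 100*c^3 + 200*c^2 - 300*c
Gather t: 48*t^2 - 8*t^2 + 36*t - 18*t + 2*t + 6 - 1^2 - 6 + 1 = 40*t^2 + 20*t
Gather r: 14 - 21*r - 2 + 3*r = 12 - 18*r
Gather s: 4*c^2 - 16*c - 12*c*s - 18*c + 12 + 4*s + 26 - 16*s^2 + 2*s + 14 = 4*c^2 - 34*c - 16*s^2 + s*(6 - 12*c) + 52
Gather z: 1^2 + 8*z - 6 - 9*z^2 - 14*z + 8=-9*z^2 - 6*z + 3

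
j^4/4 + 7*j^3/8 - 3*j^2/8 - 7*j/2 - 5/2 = (j/4 + 1/4)*(j - 2)*(j + 2)*(j + 5/2)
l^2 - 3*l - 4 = (l - 4)*(l + 1)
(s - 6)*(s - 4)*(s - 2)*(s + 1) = s^4 - 11*s^3 + 32*s^2 - 4*s - 48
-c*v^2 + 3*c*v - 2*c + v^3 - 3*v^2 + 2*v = (-c + v)*(v - 2)*(v - 1)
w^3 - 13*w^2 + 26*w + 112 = (w - 8)*(w - 7)*(w + 2)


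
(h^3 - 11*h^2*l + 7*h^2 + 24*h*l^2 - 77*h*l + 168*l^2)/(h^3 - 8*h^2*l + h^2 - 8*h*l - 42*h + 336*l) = (h - 3*l)/(h - 6)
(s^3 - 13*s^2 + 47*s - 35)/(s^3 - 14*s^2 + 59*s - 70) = (s - 1)/(s - 2)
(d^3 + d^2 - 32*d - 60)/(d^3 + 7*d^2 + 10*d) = (d - 6)/d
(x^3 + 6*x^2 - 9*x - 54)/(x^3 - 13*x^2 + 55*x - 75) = (x^2 + 9*x + 18)/(x^2 - 10*x + 25)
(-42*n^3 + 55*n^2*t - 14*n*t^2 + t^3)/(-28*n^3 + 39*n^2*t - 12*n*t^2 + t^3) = (-6*n + t)/(-4*n + t)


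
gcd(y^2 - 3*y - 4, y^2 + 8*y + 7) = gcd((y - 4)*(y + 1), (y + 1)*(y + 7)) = y + 1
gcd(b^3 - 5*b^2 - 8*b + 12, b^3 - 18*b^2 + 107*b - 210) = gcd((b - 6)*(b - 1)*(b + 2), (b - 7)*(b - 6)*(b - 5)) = b - 6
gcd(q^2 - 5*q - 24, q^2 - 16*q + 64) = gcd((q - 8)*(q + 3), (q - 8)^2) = q - 8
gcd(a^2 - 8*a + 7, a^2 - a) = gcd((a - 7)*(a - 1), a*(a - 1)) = a - 1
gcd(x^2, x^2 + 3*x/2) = x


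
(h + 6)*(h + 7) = h^2 + 13*h + 42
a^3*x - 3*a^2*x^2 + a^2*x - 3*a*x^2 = a*(a - 3*x)*(a*x + x)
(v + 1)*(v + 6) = v^2 + 7*v + 6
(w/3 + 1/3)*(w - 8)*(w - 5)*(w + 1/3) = w^4/3 - 35*w^3/9 + 23*w^2/3 + 49*w/3 + 40/9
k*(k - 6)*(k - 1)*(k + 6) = k^4 - k^3 - 36*k^2 + 36*k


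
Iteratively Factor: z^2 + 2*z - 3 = (z - 1)*(z + 3)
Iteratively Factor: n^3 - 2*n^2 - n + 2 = (n - 2)*(n^2 - 1) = (n - 2)*(n - 1)*(n + 1)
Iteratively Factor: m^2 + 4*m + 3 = (m + 1)*(m + 3)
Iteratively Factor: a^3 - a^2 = (a)*(a^2 - a) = a*(a - 1)*(a)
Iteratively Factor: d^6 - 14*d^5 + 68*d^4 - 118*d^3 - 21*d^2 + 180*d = (d - 5)*(d^5 - 9*d^4 + 23*d^3 - 3*d^2 - 36*d) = (d - 5)*(d - 3)*(d^4 - 6*d^3 + 5*d^2 + 12*d) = (d - 5)*(d - 3)^2*(d^3 - 3*d^2 - 4*d) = (d - 5)*(d - 4)*(d - 3)^2*(d^2 + d) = d*(d - 5)*(d - 4)*(d - 3)^2*(d + 1)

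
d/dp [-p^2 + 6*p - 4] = 6 - 2*p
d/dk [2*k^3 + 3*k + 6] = 6*k^2 + 3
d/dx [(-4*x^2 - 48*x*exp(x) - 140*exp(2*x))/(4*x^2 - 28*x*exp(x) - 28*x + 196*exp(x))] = (-(x^2 + 12*x*exp(x) + 35*exp(2*x))*(7*x*exp(x) - 2*x - 42*exp(x) + 7) + 2*(x^2 - 7*x*exp(x) - 7*x + 49*exp(x))*(-6*x*exp(x) - x - 35*exp(2*x) - 6*exp(x)))/(x^2 - 7*x*exp(x) - 7*x + 49*exp(x))^2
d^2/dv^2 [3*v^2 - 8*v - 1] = 6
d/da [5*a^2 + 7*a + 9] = 10*a + 7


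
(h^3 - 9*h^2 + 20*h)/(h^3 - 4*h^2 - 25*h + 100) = h/(h + 5)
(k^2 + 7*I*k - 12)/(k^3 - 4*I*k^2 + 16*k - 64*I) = (k + 3*I)/(k^2 - 8*I*k - 16)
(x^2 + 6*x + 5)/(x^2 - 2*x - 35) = (x + 1)/(x - 7)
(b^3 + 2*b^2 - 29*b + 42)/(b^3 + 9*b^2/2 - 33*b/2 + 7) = 2*(b - 3)/(2*b - 1)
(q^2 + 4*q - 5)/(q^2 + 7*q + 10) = (q - 1)/(q + 2)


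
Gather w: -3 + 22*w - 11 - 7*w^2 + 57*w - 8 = -7*w^2 + 79*w - 22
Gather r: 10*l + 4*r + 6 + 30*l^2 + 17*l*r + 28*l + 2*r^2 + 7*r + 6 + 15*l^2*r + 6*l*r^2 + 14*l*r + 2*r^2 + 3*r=30*l^2 + 38*l + r^2*(6*l + 4) + r*(15*l^2 + 31*l + 14) + 12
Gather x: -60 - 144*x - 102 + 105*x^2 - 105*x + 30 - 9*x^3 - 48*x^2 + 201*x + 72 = -9*x^3 + 57*x^2 - 48*x - 60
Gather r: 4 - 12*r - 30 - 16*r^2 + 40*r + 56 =-16*r^2 + 28*r + 30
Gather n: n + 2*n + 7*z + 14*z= 3*n + 21*z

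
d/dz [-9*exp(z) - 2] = -9*exp(z)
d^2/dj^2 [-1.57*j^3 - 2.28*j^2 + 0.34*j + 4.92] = -9.42*j - 4.56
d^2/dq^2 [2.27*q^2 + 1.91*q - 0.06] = 4.54000000000000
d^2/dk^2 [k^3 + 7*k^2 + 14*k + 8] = 6*k + 14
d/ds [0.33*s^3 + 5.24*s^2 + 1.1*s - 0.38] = 0.99*s^2 + 10.48*s + 1.1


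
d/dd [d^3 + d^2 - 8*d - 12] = 3*d^2 + 2*d - 8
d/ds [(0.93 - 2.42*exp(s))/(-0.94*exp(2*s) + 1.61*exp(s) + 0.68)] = (-2.2748*exp(2*s) + 1.7484*exp(s) - 3.1429)*exp(s)/(0.8836*exp(4*s) - 3.0268*exp(3*s) + 1.3137*exp(2*s) + 2.1896*exp(s) + 0.4624)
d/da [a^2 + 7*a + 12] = 2*a + 7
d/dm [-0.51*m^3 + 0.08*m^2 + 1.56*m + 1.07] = -1.53*m^2 + 0.16*m + 1.56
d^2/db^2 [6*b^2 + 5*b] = 12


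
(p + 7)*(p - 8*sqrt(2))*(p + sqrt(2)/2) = p^3 - 15*sqrt(2)*p^2/2 + 7*p^2 - 105*sqrt(2)*p/2 - 8*p - 56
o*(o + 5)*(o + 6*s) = o^3 + 6*o^2*s + 5*o^2 + 30*o*s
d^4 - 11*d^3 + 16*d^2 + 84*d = d*(d - 7)*(d - 6)*(d + 2)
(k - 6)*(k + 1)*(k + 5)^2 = k^4 + 5*k^3 - 31*k^2 - 185*k - 150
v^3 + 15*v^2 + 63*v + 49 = (v + 1)*(v + 7)^2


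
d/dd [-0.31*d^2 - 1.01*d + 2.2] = -0.62*d - 1.01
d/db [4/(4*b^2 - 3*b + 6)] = 4*(3 - 8*b)/(4*b^2 - 3*b + 6)^2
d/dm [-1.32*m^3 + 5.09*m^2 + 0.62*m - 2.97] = -3.96*m^2 + 10.18*m + 0.62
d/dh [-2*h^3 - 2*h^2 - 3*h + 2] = -6*h^2 - 4*h - 3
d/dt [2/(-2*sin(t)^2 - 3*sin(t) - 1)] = 2*(4*sin(t) + 3)*cos(t)/(2*sin(t)^2 + 3*sin(t) + 1)^2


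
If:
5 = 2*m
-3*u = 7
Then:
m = 5/2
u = -7/3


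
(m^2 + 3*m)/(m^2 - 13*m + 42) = m*(m + 3)/(m^2 - 13*m + 42)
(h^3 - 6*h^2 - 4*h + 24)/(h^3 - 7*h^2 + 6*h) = (h^2 - 4)/(h*(h - 1))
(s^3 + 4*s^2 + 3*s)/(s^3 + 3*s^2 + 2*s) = (s + 3)/(s + 2)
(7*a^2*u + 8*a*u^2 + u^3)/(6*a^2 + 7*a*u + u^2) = u*(7*a + u)/(6*a + u)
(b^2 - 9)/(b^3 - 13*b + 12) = (b + 3)/(b^2 + 3*b - 4)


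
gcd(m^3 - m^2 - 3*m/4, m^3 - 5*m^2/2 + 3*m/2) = m^2 - 3*m/2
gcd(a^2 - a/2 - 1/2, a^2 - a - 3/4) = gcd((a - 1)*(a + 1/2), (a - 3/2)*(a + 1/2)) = a + 1/2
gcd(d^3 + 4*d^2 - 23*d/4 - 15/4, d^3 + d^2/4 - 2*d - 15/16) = d^2 - d - 3/4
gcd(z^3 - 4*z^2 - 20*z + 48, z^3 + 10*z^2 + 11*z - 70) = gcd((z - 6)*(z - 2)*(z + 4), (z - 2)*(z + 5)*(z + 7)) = z - 2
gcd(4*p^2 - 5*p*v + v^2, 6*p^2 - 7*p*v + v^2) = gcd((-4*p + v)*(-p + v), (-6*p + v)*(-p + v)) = p - v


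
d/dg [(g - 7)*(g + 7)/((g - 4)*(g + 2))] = 2*(-g^2 + 41*g - 49)/(g^4 - 4*g^3 - 12*g^2 + 32*g + 64)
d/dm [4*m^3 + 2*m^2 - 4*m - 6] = 12*m^2 + 4*m - 4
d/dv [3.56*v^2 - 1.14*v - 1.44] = 7.12*v - 1.14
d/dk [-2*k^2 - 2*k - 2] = -4*k - 2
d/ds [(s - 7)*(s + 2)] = 2*s - 5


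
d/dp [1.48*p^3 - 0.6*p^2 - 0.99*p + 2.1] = 4.44*p^2 - 1.2*p - 0.99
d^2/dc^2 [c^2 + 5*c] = 2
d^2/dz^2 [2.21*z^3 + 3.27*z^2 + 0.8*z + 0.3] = 13.26*z + 6.54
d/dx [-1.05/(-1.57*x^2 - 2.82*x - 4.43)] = (-3.297*x - 2.961)/(1.57*x^2 + 2.82*x + 4.43)^2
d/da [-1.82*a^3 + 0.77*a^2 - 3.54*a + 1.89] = -5.46*a^2 + 1.54*a - 3.54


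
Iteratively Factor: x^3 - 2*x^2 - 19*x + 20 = (x + 4)*(x^2 - 6*x + 5) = (x - 1)*(x + 4)*(x - 5)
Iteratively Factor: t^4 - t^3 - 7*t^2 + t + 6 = (t + 1)*(t^3 - 2*t^2 - 5*t + 6) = (t + 1)*(t + 2)*(t^2 - 4*t + 3) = (t - 3)*(t + 1)*(t + 2)*(t - 1)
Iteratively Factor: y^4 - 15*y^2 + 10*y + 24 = (y + 1)*(y^3 - y^2 - 14*y + 24) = (y - 3)*(y + 1)*(y^2 + 2*y - 8) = (y - 3)*(y + 1)*(y + 4)*(y - 2)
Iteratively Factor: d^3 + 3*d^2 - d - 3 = (d - 1)*(d^2 + 4*d + 3) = (d - 1)*(d + 1)*(d + 3)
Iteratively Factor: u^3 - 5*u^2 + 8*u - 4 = (u - 2)*(u^2 - 3*u + 2) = (u - 2)^2*(u - 1)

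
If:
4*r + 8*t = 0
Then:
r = -2*t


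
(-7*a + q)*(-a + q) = 7*a^2 - 8*a*q + q^2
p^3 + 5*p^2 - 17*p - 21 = (p - 3)*(p + 1)*(p + 7)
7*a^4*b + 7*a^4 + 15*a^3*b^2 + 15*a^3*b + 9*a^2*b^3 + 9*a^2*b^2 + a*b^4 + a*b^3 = (a + b)^2*(7*a + b)*(a*b + a)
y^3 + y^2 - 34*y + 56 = (y - 4)*(y - 2)*(y + 7)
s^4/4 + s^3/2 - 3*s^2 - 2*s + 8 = (s/4 + 1/2)*(s - 2)^2*(s + 4)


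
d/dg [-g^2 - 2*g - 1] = -2*g - 2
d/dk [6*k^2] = 12*k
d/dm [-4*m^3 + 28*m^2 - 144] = 4*m*(14 - 3*m)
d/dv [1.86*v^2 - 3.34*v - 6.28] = 3.72*v - 3.34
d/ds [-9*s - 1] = -9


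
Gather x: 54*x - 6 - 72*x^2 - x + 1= -72*x^2 + 53*x - 5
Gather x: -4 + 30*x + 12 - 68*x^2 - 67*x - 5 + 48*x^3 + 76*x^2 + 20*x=48*x^3 + 8*x^2 - 17*x + 3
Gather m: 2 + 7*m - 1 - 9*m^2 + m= -9*m^2 + 8*m + 1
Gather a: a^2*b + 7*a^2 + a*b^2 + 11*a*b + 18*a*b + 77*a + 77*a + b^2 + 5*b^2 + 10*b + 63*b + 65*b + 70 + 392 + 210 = a^2*(b + 7) + a*(b^2 + 29*b + 154) + 6*b^2 + 138*b + 672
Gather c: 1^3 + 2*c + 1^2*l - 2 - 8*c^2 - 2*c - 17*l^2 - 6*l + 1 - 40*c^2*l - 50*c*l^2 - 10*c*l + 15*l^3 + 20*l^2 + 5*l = c^2*(-40*l - 8) + c*(-50*l^2 - 10*l) + 15*l^3 + 3*l^2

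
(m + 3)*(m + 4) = m^2 + 7*m + 12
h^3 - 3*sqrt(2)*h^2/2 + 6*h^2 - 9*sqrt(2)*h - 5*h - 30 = (h + 6)*(h - 5*sqrt(2)/2)*(h + sqrt(2))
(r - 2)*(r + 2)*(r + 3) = r^3 + 3*r^2 - 4*r - 12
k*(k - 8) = k^2 - 8*k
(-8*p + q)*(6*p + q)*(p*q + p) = -48*p^3*q - 48*p^3 - 2*p^2*q^2 - 2*p^2*q + p*q^3 + p*q^2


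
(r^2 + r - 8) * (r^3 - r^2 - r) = r^5 - 10*r^3 + 7*r^2 + 8*r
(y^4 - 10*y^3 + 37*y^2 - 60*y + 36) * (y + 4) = y^5 - 6*y^4 - 3*y^3 + 88*y^2 - 204*y + 144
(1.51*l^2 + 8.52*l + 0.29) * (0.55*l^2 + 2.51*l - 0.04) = 0.8305*l^4 + 8.4761*l^3 + 21.4843*l^2 + 0.3871*l - 0.0116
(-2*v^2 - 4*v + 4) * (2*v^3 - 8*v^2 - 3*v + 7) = -4*v^5 + 8*v^4 + 46*v^3 - 34*v^2 - 40*v + 28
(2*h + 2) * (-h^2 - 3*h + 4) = -2*h^3 - 8*h^2 + 2*h + 8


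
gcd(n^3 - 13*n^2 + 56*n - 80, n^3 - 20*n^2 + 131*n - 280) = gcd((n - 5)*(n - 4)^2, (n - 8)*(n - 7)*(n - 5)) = n - 5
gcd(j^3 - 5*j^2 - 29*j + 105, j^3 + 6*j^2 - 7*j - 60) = j^2 + 2*j - 15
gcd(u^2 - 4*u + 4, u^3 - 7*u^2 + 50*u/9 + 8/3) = 1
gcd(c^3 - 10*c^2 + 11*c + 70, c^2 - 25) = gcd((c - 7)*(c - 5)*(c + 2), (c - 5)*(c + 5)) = c - 5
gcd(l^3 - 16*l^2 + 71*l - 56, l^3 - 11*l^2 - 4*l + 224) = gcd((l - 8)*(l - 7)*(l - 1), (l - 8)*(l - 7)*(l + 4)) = l^2 - 15*l + 56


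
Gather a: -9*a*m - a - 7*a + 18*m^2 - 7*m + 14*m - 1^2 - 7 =a*(-9*m - 8) + 18*m^2 + 7*m - 8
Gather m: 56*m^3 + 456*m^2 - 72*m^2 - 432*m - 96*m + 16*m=56*m^3 + 384*m^2 - 512*m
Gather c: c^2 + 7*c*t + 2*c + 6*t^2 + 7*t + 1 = c^2 + c*(7*t + 2) + 6*t^2 + 7*t + 1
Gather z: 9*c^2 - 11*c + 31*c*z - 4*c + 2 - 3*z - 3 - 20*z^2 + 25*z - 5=9*c^2 - 15*c - 20*z^2 + z*(31*c + 22) - 6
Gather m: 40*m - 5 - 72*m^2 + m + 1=-72*m^2 + 41*m - 4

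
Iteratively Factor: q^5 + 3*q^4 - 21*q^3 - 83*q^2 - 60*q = (q)*(q^4 + 3*q^3 - 21*q^2 - 83*q - 60) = q*(q + 1)*(q^3 + 2*q^2 - 23*q - 60) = q*(q + 1)*(q + 4)*(q^2 - 2*q - 15) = q*(q - 5)*(q + 1)*(q + 4)*(q + 3)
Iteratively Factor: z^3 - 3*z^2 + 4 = (z - 2)*(z^2 - z - 2) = (z - 2)^2*(z + 1)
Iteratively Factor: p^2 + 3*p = (p)*(p + 3)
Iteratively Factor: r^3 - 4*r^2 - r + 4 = (r + 1)*(r^2 - 5*r + 4) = (r - 1)*(r + 1)*(r - 4)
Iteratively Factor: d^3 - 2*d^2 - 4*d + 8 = (d + 2)*(d^2 - 4*d + 4) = (d - 2)*(d + 2)*(d - 2)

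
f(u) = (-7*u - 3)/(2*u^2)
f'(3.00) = 0.50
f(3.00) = -1.33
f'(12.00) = 0.03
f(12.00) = -0.30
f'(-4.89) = 0.12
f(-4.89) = 0.65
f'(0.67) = 17.77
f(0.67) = -8.57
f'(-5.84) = 0.09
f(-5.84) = 0.56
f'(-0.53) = -7.69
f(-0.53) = 1.26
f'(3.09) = 0.47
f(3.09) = -1.29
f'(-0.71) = -1.44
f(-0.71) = 1.95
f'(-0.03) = -107222.22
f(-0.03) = -1550.00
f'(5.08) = 0.16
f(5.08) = -0.75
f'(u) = -7/(2*u^2) - (-7*u - 3)/u^3 = (7*u + 6)/(2*u^3)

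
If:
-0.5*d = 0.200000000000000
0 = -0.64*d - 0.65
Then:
No Solution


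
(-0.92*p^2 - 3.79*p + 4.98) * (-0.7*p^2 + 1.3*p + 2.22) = 0.644*p^4 + 1.457*p^3 - 10.4554*p^2 - 1.9398*p + 11.0556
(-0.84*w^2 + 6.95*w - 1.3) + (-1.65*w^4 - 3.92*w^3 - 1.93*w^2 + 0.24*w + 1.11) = -1.65*w^4 - 3.92*w^3 - 2.77*w^2 + 7.19*w - 0.19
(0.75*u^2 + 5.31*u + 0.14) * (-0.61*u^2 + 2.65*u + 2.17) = -0.4575*u^4 - 1.2516*u^3 + 15.6136*u^2 + 11.8937*u + 0.3038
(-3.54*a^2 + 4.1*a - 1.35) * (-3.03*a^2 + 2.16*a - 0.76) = 10.7262*a^4 - 20.0694*a^3 + 15.6369*a^2 - 6.032*a + 1.026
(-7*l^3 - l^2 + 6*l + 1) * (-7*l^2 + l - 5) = 49*l^5 - 8*l^3 + 4*l^2 - 29*l - 5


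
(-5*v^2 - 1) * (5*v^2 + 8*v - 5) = -25*v^4 - 40*v^3 + 20*v^2 - 8*v + 5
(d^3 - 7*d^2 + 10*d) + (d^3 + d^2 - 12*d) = 2*d^3 - 6*d^2 - 2*d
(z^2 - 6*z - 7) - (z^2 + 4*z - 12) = 5 - 10*z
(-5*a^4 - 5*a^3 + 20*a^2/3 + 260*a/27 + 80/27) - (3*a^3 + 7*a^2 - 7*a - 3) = -5*a^4 - 8*a^3 - a^2/3 + 449*a/27 + 161/27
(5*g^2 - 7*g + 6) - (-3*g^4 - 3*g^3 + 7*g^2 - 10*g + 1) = 3*g^4 + 3*g^3 - 2*g^2 + 3*g + 5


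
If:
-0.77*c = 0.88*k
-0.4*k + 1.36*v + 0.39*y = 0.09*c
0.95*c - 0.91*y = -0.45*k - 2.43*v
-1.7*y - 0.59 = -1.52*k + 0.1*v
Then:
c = -0.42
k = 0.37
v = 0.09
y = -0.02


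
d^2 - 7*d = d*(d - 7)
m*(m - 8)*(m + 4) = m^3 - 4*m^2 - 32*m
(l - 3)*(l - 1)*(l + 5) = l^3 + l^2 - 17*l + 15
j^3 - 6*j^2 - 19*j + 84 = (j - 7)*(j - 3)*(j + 4)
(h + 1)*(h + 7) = h^2 + 8*h + 7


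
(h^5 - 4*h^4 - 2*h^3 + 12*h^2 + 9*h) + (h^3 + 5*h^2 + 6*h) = h^5 - 4*h^4 - h^3 + 17*h^2 + 15*h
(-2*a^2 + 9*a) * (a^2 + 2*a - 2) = -2*a^4 + 5*a^3 + 22*a^2 - 18*a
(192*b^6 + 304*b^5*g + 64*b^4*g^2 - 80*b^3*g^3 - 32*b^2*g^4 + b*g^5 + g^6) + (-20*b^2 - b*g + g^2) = 192*b^6 + 304*b^5*g + 64*b^4*g^2 - 80*b^3*g^3 - 32*b^2*g^4 - 20*b^2 + b*g^5 - b*g + g^6 + g^2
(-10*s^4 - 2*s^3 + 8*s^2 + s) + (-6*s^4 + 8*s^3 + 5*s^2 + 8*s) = -16*s^4 + 6*s^3 + 13*s^2 + 9*s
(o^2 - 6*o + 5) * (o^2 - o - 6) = o^4 - 7*o^3 + 5*o^2 + 31*o - 30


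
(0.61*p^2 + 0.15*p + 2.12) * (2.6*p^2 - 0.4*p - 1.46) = 1.586*p^4 + 0.146*p^3 + 4.5614*p^2 - 1.067*p - 3.0952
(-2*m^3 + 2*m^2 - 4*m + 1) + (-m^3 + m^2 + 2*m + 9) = -3*m^3 + 3*m^2 - 2*m + 10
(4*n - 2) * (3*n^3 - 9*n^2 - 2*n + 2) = 12*n^4 - 42*n^3 + 10*n^2 + 12*n - 4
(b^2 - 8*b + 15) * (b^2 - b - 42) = b^4 - 9*b^3 - 19*b^2 + 321*b - 630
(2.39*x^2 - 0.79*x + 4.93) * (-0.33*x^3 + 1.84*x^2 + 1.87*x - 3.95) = -0.7887*x^5 + 4.6583*x^4 + 1.3888*x^3 - 1.8466*x^2 + 12.3396*x - 19.4735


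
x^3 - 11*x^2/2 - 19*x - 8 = (x - 8)*(x + 1/2)*(x + 2)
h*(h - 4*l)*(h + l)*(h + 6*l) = h^4 + 3*h^3*l - 22*h^2*l^2 - 24*h*l^3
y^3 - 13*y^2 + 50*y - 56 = (y - 7)*(y - 4)*(y - 2)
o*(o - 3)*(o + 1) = o^3 - 2*o^2 - 3*o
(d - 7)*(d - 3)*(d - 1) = d^3 - 11*d^2 + 31*d - 21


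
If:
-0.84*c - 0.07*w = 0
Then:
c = -0.0833333333333333*w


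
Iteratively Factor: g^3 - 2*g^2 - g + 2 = (g + 1)*(g^2 - 3*g + 2) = (g - 2)*(g + 1)*(g - 1)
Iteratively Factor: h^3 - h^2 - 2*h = (h)*(h^2 - h - 2) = h*(h - 2)*(h + 1)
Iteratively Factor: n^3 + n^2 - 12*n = (n + 4)*(n^2 - 3*n) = n*(n + 4)*(n - 3)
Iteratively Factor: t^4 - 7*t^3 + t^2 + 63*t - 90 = (t + 3)*(t^3 - 10*t^2 + 31*t - 30) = (t - 2)*(t + 3)*(t^2 - 8*t + 15) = (t - 5)*(t - 2)*(t + 3)*(t - 3)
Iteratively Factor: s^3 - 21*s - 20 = (s + 4)*(s^2 - 4*s - 5) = (s - 5)*(s + 4)*(s + 1)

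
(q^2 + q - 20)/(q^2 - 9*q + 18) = (q^2 + q - 20)/(q^2 - 9*q + 18)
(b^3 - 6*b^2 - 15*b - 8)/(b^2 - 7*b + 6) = (b^3 - 6*b^2 - 15*b - 8)/(b^2 - 7*b + 6)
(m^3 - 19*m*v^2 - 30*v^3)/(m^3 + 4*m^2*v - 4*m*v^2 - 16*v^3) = (-m^2 + 2*m*v + 15*v^2)/(-m^2 - 2*m*v + 8*v^2)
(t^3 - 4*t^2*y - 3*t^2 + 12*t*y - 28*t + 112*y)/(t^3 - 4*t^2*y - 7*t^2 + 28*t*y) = (t + 4)/t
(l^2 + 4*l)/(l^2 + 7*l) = (l + 4)/(l + 7)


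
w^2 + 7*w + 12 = (w + 3)*(w + 4)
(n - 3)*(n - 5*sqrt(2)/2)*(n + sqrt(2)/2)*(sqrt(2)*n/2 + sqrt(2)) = sqrt(2)*n^4/2 - 2*n^3 - sqrt(2)*n^3/2 - 17*sqrt(2)*n^2/4 + 2*n^2 + 5*sqrt(2)*n/4 + 12*n + 15*sqrt(2)/2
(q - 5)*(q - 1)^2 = q^3 - 7*q^2 + 11*q - 5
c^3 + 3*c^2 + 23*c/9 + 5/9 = (c + 1/3)*(c + 1)*(c + 5/3)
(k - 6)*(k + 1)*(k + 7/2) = k^3 - 3*k^2/2 - 47*k/2 - 21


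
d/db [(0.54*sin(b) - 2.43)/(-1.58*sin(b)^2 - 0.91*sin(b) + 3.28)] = (0.8532*sin(b)^2 - 7.6788*sin(b) - 0.4401)*cos(b)/(2.4964*sin(b)^4 + 2.8756*sin(b)^3 - 9.5367*sin(b)^2 - 5.9696*sin(b) + 10.7584)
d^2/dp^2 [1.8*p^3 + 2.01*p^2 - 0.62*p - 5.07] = 10.8*p + 4.02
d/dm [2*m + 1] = 2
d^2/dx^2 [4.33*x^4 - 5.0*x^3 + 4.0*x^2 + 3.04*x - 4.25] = 51.96*x^2 - 30.0*x + 8.0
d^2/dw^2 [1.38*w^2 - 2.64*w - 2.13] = 2.76000000000000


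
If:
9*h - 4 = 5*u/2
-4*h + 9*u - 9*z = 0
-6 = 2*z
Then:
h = -63/142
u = -227/71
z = -3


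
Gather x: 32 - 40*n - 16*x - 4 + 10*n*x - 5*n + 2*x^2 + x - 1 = -45*n + 2*x^2 + x*(10*n - 15) + 27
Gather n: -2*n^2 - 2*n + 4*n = -2*n^2 + 2*n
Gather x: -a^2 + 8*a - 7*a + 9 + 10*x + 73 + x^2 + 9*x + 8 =-a^2 + a + x^2 + 19*x + 90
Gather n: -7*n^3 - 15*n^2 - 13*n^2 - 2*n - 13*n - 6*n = -7*n^3 - 28*n^2 - 21*n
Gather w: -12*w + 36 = 36 - 12*w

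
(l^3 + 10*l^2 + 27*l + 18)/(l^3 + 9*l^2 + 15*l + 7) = (l^2 + 9*l + 18)/(l^2 + 8*l + 7)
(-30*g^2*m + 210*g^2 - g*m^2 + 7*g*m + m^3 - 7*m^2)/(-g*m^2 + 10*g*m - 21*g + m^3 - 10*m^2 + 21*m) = (30*g^2 + g*m - m^2)/(g*m - 3*g - m^2 + 3*m)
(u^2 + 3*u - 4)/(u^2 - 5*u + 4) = (u + 4)/(u - 4)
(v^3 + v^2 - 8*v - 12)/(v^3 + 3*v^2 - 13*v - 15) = (v^2 + 4*v + 4)/(v^2 + 6*v + 5)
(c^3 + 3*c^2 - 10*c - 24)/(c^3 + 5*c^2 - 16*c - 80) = (c^2 - c - 6)/(c^2 + c - 20)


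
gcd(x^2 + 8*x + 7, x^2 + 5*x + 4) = x + 1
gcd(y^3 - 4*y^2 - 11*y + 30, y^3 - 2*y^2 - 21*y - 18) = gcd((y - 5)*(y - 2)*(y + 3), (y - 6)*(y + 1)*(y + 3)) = y + 3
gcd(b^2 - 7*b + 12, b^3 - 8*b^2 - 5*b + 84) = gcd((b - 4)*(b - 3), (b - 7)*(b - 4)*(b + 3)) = b - 4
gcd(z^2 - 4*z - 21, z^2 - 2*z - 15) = z + 3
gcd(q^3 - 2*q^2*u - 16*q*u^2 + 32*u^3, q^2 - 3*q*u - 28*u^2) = q + 4*u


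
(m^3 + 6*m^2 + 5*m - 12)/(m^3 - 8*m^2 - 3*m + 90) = (m^2 + 3*m - 4)/(m^2 - 11*m + 30)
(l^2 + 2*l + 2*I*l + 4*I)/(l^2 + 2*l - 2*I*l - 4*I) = (l + 2*I)/(l - 2*I)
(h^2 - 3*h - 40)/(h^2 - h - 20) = (-h^2 + 3*h + 40)/(-h^2 + h + 20)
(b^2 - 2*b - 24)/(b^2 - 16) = (b - 6)/(b - 4)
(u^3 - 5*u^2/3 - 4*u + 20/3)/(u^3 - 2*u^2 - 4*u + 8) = (u - 5/3)/(u - 2)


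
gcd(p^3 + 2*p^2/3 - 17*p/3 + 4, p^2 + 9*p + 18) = p + 3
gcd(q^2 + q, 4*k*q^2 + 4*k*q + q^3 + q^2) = q^2 + q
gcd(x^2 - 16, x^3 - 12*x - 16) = x - 4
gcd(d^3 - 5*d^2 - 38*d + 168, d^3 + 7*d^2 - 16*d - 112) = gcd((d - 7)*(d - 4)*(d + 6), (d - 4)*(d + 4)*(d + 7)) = d - 4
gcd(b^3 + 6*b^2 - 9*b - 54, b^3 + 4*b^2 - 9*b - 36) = b^2 - 9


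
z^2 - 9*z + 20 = (z - 5)*(z - 4)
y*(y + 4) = y^2 + 4*y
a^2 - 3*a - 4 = (a - 4)*(a + 1)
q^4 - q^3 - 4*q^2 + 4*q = q*(q - 2)*(q - 1)*(q + 2)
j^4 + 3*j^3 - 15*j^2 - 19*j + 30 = (j - 3)*(j - 1)*(j + 2)*(j + 5)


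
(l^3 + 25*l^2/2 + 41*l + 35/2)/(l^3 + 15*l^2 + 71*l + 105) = (l + 1/2)/(l + 3)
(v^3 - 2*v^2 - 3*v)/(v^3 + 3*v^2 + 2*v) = (v - 3)/(v + 2)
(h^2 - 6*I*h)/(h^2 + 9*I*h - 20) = h*(h - 6*I)/(h^2 + 9*I*h - 20)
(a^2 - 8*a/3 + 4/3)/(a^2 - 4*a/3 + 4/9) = 3*(a - 2)/(3*a - 2)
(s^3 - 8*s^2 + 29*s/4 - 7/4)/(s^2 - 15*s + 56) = (s^2 - s + 1/4)/(s - 8)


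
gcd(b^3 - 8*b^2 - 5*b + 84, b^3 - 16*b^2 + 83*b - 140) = b^2 - 11*b + 28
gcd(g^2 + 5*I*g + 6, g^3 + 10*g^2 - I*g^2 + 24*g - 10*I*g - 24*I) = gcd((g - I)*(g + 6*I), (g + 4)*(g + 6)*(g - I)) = g - I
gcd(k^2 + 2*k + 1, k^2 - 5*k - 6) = k + 1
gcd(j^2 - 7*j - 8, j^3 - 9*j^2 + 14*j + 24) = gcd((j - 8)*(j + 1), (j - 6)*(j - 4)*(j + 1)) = j + 1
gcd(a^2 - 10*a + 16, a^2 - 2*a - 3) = 1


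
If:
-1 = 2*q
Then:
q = -1/2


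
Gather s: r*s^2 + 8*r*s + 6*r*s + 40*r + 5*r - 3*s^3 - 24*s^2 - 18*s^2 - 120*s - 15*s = 45*r - 3*s^3 + s^2*(r - 42) + s*(14*r - 135)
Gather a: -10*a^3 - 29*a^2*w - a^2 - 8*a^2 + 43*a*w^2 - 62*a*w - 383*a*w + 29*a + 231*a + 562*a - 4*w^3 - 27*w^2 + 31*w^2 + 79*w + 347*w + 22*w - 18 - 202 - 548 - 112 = -10*a^3 + a^2*(-29*w - 9) + a*(43*w^2 - 445*w + 822) - 4*w^3 + 4*w^2 + 448*w - 880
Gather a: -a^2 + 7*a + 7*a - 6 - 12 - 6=-a^2 + 14*a - 24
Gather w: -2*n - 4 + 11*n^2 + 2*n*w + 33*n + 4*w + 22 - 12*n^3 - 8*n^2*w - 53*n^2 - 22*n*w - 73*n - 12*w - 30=-12*n^3 - 42*n^2 - 42*n + w*(-8*n^2 - 20*n - 8) - 12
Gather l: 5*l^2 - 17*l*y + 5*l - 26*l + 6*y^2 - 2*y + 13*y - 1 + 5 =5*l^2 + l*(-17*y - 21) + 6*y^2 + 11*y + 4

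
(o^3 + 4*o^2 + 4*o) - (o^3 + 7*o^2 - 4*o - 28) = -3*o^2 + 8*o + 28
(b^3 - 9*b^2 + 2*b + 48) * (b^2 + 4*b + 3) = b^5 - 5*b^4 - 31*b^3 + 29*b^2 + 198*b + 144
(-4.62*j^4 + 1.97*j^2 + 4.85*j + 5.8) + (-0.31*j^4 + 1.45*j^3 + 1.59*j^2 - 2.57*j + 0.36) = -4.93*j^4 + 1.45*j^3 + 3.56*j^2 + 2.28*j + 6.16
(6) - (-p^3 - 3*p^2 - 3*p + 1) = p^3 + 3*p^2 + 3*p + 5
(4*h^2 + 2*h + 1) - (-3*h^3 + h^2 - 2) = 3*h^3 + 3*h^2 + 2*h + 3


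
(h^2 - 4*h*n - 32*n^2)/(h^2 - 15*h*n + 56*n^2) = (h + 4*n)/(h - 7*n)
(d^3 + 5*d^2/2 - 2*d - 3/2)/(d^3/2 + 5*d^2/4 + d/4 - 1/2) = 2*(2*d^3 + 5*d^2 - 4*d - 3)/(2*d^3 + 5*d^2 + d - 2)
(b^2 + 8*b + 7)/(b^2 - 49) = (b + 1)/(b - 7)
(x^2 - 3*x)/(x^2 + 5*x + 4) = x*(x - 3)/(x^2 + 5*x + 4)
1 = 1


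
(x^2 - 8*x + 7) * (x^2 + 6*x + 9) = x^4 - 2*x^3 - 32*x^2 - 30*x + 63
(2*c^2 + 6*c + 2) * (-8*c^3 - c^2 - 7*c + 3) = -16*c^5 - 50*c^4 - 36*c^3 - 38*c^2 + 4*c + 6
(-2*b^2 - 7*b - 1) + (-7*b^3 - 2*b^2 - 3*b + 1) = -7*b^3 - 4*b^2 - 10*b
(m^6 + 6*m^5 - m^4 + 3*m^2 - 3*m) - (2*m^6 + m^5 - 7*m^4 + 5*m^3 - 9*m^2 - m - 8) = -m^6 + 5*m^5 + 6*m^4 - 5*m^3 + 12*m^2 - 2*m + 8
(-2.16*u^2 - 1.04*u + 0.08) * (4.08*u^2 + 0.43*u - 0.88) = -8.8128*u^4 - 5.172*u^3 + 1.78*u^2 + 0.9496*u - 0.0704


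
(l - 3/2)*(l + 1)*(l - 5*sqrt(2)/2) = l^3 - 5*sqrt(2)*l^2/2 - l^2/2 - 3*l/2 + 5*sqrt(2)*l/4 + 15*sqrt(2)/4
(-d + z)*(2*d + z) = -2*d^2 + d*z + z^2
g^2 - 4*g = g*(g - 4)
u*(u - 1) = u^2 - u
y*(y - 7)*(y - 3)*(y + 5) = y^4 - 5*y^3 - 29*y^2 + 105*y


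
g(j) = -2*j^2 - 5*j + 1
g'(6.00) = -29.00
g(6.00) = -101.00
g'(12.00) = -53.00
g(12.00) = -347.00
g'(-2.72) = 5.88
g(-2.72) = -0.20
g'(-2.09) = 3.36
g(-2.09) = 2.71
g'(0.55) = -7.20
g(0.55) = -2.36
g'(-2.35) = 4.40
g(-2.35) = 1.70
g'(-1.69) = 1.76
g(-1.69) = 3.74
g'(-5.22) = 15.88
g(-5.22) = -27.40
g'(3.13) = -17.52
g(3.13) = -34.24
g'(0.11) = -5.44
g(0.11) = 0.43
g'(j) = -4*j - 5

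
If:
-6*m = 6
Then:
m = -1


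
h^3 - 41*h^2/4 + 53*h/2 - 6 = (h - 6)*(h - 4)*(h - 1/4)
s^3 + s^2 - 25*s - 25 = (s - 5)*(s + 1)*(s + 5)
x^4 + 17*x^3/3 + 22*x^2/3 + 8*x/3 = x*(x + 2/3)*(x + 1)*(x + 4)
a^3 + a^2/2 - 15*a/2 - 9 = (a - 3)*(a + 3/2)*(a + 2)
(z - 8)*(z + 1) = z^2 - 7*z - 8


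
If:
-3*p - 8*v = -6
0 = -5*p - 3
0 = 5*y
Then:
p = -3/5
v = 39/40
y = 0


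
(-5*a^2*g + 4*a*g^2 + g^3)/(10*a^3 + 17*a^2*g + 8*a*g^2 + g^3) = g*(-a + g)/(2*a^2 + 3*a*g + g^2)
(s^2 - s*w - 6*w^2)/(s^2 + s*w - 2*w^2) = (s - 3*w)/(s - w)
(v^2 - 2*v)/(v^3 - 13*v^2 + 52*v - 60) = v/(v^2 - 11*v + 30)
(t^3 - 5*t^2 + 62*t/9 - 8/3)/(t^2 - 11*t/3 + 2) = t - 4/3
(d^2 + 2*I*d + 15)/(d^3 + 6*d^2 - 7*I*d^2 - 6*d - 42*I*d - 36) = (d^2 + 2*I*d + 15)/(d^3 + d^2*(6 - 7*I) + d*(-6 - 42*I) - 36)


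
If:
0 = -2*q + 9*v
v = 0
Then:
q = 0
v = 0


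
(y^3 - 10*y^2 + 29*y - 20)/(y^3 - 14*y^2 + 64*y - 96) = (y^2 - 6*y + 5)/(y^2 - 10*y + 24)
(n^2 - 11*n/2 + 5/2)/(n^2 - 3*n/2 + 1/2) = (n - 5)/(n - 1)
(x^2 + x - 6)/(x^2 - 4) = (x + 3)/(x + 2)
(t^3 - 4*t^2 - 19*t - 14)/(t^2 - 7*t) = t + 3 + 2/t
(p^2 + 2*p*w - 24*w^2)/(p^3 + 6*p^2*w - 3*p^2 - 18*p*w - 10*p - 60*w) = (p - 4*w)/(p^2 - 3*p - 10)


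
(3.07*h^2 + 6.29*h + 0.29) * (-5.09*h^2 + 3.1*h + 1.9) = -15.6263*h^4 - 22.4991*h^3 + 23.8559*h^2 + 12.85*h + 0.551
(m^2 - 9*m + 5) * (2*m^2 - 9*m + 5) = 2*m^4 - 27*m^3 + 96*m^2 - 90*m + 25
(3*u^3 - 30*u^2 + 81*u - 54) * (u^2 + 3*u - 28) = 3*u^5 - 21*u^4 - 93*u^3 + 1029*u^2 - 2430*u + 1512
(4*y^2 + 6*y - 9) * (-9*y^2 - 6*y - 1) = -36*y^4 - 78*y^3 + 41*y^2 + 48*y + 9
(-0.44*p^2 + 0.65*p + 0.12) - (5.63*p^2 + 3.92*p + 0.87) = -6.07*p^2 - 3.27*p - 0.75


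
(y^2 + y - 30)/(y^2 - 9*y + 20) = (y + 6)/(y - 4)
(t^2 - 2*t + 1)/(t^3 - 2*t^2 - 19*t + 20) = (t - 1)/(t^2 - t - 20)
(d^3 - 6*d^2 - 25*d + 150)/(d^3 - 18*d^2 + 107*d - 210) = (d + 5)/(d - 7)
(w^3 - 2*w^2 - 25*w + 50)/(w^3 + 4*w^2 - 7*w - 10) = (w - 5)/(w + 1)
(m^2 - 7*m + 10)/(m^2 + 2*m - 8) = (m - 5)/(m + 4)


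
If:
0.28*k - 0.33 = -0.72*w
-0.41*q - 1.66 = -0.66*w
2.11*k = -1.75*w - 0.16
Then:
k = -0.67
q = -2.89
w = 0.72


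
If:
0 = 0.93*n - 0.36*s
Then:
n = 0.387096774193548*s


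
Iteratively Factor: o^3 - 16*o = (o + 4)*(o^2 - 4*o) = (o - 4)*(o + 4)*(o)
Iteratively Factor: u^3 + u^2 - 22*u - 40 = (u + 4)*(u^2 - 3*u - 10) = (u - 5)*(u + 4)*(u + 2)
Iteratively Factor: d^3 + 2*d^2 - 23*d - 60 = (d + 3)*(d^2 - d - 20) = (d + 3)*(d + 4)*(d - 5)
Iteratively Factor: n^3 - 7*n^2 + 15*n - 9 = (n - 3)*(n^2 - 4*n + 3) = (n - 3)^2*(n - 1)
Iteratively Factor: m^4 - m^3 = (m - 1)*(m^3) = m*(m - 1)*(m^2) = m^2*(m - 1)*(m)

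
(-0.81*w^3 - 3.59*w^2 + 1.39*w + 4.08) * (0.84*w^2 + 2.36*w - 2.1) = -0.6804*w^5 - 4.9272*w^4 - 5.6038*w^3 + 14.2466*w^2 + 6.7098*w - 8.568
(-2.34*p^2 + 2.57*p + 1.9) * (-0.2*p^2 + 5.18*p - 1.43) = 0.468*p^4 - 12.6352*p^3 + 16.2788*p^2 + 6.1669*p - 2.717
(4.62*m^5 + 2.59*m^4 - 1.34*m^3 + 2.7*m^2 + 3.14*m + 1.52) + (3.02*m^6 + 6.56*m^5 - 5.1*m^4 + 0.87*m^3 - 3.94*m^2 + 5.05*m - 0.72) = 3.02*m^6 + 11.18*m^5 - 2.51*m^4 - 0.47*m^3 - 1.24*m^2 + 8.19*m + 0.8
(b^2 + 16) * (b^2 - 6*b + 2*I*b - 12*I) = b^4 - 6*b^3 + 2*I*b^3 + 16*b^2 - 12*I*b^2 - 96*b + 32*I*b - 192*I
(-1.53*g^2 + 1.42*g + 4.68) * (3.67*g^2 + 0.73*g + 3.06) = -5.6151*g^4 + 4.0945*g^3 + 13.5304*g^2 + 7.7616*g + 14.3208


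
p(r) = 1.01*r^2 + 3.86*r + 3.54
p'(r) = 2.02*r + 3.86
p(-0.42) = 2.10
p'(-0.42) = 3.01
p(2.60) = 20.40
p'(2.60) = 9.11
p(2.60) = 20.40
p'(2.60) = 9.11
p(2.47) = 19.24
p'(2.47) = 8.85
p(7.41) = 87.60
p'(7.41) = 18.83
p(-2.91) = 0.86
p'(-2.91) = -2.02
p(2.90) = 23.23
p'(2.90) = 9.72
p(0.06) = 3.78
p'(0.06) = 3.98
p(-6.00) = 16.74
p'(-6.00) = -8.26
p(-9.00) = 50.61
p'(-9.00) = -14.32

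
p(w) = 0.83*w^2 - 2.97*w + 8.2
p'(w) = 1.66*w - 2.97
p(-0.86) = 11.37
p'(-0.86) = -4.40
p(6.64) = 25.07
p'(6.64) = 8.05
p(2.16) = 5.66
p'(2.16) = 0.62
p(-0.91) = 11.59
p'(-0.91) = -4.48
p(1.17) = 5.86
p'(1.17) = -1.03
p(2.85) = 6.48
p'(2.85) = 1.76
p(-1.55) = 14.80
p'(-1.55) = -5.54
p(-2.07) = 17.90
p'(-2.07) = -6.41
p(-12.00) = 163.36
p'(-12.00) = -22.89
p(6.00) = 20.26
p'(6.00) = 6.99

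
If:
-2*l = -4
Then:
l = 2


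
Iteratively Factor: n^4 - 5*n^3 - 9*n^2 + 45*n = (n - 5)*(n^3 - 9*n) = n*(n - 5)*(n^2 - 9) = n*(n - 5)*(n + 3)*(n - 3)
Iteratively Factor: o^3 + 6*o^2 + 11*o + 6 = (o + 3)*(o^2 + 3*o + 2) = (o + 1)*(o + 3)*(o + 2)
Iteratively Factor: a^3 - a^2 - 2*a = (a)*(a^2 - a - 2) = a*(a - 2)*(a + 1)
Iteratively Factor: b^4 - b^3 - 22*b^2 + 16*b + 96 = (b + 4)*(b^3 - 5*b^2 - 2*b + 24) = (b + 2)*(b + 4)*(b^2 - 7*b + 12) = (b - 3)*(b + 2)*(b + 4)*(b - 4)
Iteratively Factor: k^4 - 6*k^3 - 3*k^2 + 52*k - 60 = (k - 2)*(k^3 - 4*k^2 - 11*k + 30) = (k - 5)*(k - 2)*(k^2 + k - 6) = (k - 5)*(k - 2)^2*(k + 3)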